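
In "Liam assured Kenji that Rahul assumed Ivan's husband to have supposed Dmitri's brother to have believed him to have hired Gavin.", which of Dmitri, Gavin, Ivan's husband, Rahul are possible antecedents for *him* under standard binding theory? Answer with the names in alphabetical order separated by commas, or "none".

Dmitri, Ivan's husband, Rahul

*him* is a pronoun; Principle B requires it to be free in its binding domain — the clause headed by 'believed'.
— Dmitri: possessor inside the subject DP of the clause headed by 'believed'; does not c-command the pronoun — Principle B does not apply; allowed.
— Gavin: object of the clause headed by 'hired'; is c-commanded by the pronoun; coreference would bind this R-expression — blocked (Principle C).
— Ivan's husband: subject of the clause headed by 'supposed'; c-commands the pronoun but lies outside its binding domain — allowed.
— Rahul: subject of the clause headed by 'assumed'; c-commands the pronoun but lies outside its binding domain — allowed.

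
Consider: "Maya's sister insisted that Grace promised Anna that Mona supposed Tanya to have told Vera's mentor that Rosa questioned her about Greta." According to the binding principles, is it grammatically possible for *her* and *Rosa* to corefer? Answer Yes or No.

No

*her* is a pronoun; Principle B requires it to be free in its binding domain — the clause headed by 'questioned'.
— Rosa: subject of the clause headed by 'questioned'; c-commands the pronoun within its binding domain — blocked (Principle B).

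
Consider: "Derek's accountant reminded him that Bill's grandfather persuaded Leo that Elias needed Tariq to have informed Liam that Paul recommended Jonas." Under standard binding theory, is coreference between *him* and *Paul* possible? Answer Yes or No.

No

*Paul* is an R-expression; Principle C requires it to be free (not bound by any c-commanding expression).
— him: object of the matrix clause; the pronoun c-commands the R-expression — coreference blocked (Principle C).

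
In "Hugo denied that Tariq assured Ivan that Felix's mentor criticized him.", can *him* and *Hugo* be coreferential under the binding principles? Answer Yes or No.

Yes

*Hugo* is an R-expression; Principle C requires it to be free (not bound by any c-commanding expression).
— him: object of the clause headed by 'criticized'; the pronoun does not c-command the R-expression — coreference allowed.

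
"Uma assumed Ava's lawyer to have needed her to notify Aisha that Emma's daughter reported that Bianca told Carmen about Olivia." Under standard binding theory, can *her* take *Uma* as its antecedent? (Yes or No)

*her* is a pronoun; Principle B requires it to be free in its binding domain — the clause headed by 'needed'.
— Uma: subject of the matrix clause; c-commands the pronoun but lies outside its binding domain — allowed.

Yes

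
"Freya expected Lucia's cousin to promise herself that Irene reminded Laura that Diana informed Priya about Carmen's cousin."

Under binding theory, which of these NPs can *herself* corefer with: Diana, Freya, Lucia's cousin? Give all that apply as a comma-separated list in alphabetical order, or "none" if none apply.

Lucia's cousin

*herself* is a reflexive; Principle A requires it to be bound within its binding domain — the clause headed by 'promise'.
— Diana: subject of the clause headed by 'informed'; does not c-command the reflexive — cannot bind it (Principle A).
— Freya: subject of the matrix clause; c-commands the reflexive but lies outside its binding domain — cannot bind it (Principle A).
— Lucia's cousin: subject of the clause headed by 'promise'; c-commands the reflexive within its binding domain — allowed (Principle A).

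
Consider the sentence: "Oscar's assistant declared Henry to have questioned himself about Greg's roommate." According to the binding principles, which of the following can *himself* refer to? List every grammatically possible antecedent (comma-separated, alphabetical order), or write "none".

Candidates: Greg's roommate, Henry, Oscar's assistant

*himself* is a reflexive; Principle A requires it to be bound within its binding domain — the clause headed by 'questioned'.
— Greg's roommate: second object of the clause headed by 'questioned'; does not c-command the reflexive — cannot bind it (Principle A).
— Henry: subject of the clause headed by 'questioned'; c-commands the reflexive within its binding domain — allowed (Principle A).
— Oscar's assistant: subject of the matrix clause; c-commands the reflexive but lies outside its binding domain — cannot bind it (Principle A).

Henry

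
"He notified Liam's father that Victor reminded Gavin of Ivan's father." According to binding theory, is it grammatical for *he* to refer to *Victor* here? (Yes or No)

*Victor* is an R-expression; Principle C requires it to be free (not bound by any c-commanding expression).
— he: subject of the matrix clause; the pronoun c-commands the R-expression — coreference blocked (Principle C).

No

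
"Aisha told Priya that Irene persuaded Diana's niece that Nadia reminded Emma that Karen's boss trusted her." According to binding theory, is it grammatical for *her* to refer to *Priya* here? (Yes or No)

*Priya* is an R-expression; Principle C requires it to be free (not bound by any c-commanding expression).
— her: object of the clause headed by 'trusted'; the pronoun does not c-command the R-expression — coreference allowed.

Yes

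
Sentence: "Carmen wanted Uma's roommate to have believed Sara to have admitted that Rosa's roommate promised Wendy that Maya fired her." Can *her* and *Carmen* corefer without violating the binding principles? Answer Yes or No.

*Carmen* is an R-expression; Principle C requires it to be free (not bound by any c-commanding expression).
— her: object of the clause headed by 'fired'; the pronoun does not c-command the R-expression — coreference allowed.

Yes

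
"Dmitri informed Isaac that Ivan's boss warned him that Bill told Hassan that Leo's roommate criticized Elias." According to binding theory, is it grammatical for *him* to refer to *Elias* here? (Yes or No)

No

*Elias* is an R-expression; Principle C requires it to be free (not bound by any c-commanding expression).
— him: object of the clause headed by 'warned'; the pronoun c-commands the R-expression — coreference blocked (Principle C).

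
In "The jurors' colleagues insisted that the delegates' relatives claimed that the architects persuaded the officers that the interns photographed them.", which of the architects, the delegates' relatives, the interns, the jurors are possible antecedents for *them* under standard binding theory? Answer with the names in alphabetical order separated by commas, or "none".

the architects, the delegates' relatives, the jurors

*them* is a pronoun; Principle B requires it to be free in its binding domain — the clause headed by 'photographed'.
— the architects: subject of the clause headed by 'persuaded'; c-commands the pronoun but lies outside its binding domain — allowed.
— the delegates' relatives: subject of the clause headed by 'claimed'; c-commands the pronoun but lies outside its binding domain — allowed.
— the interns: subject of the clause headed by 'photographed'; c-commands the pronoun within its binding domain — blocked (Principle B).
— the jurors: possessor inside the subject DP of the matrix clause; does not c-command the pronoun — Principle B does not apply; allowed.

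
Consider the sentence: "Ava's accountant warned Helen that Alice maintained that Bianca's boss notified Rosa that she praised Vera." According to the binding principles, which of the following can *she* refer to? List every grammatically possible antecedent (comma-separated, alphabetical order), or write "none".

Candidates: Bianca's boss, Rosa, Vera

*she* is a pronoun; Principle B requires it to be free in its binding domain — the clause headed by 'praised'.
— Bianca's boss: subject of the clause headed by 'notified'; c-commands the pronoun but lies outside its binding domain — allowed.
— Rosa: object of the clause headed by 'notified'; c-commands the pronoun but lies outside its binding domain — allowed.
— Vera: object of the clause headed by 'praised'; is c-commanded by the pronoun; coreference would bind this R-expression — blocked (Principle C).

Bianca's boss, Rosa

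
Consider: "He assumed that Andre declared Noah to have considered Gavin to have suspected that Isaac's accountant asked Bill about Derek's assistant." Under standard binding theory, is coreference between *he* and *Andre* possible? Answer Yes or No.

No

*Andre* is an R-expression; Principle C requires it to be free (not bound by any c-commanding expression).
— he: subject of the matrix clause; the pronoun c-commands the R-expression — coreference blocked (Principle C).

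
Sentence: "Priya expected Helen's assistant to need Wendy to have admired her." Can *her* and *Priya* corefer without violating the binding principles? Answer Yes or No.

Yes

*Priya* is an R-expression; Principle C requires it to be free (not bound by any c-commanding expression).
— her: object of the clause headed by 'admired'; the pronoun does not c-command the R-expression — coreference allowed.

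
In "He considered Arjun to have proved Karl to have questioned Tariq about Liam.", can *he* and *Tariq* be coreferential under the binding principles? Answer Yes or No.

*Tariq* is an R-expression; Principle C requires it to be free (not bound by any c-commanding expression).
— he: subject of the matrix clause; the pronoun c-commands the R-expression — coreference blocked (Principle C).

No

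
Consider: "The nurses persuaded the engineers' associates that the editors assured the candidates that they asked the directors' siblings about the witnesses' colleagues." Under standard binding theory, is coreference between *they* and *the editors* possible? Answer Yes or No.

Yes

*the editors* is an R-expression; Principle C requires it to be free (not bound by any c-commanding expression).
— they: subject of the clause headed by 'asked'; the pronoun does not c-command the R-expression — coreference allowed.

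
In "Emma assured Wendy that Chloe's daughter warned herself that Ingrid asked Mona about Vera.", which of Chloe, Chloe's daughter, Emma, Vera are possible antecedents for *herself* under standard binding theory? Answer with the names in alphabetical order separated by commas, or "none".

Chloe's daughter

*herself* is a reflexive; Principle A requires it to be bound within its binding domain — the clause headed by 'warned'.
— Chloe: possessor inside the subject DP of the clause headed by 'warned'; does not c-command the reflexive — cannot bind it (Principle A).
— Chloe's daughter: subject of the clause headed by 'warned'; c-commands the reflexive within its binding domain — allowed (Principle A).
— Emma: subject of the matrix clause; c-commands the reflexive but lies outside its binding domain — cannot bind it (Principle A).
— Vera: second object of the clause headed by 'asked'; does not c-command the reflexive — cannot bind it (Principle A).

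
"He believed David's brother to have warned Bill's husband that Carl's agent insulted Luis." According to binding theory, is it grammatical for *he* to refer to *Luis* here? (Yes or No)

No

*Luis* is an R-expression; Principle C requires it to be free (not bound by any c-commanding expression).
— he: subject of the matrix clause; the pronoun c-commands the R-expression — coreference blocked (Principle C).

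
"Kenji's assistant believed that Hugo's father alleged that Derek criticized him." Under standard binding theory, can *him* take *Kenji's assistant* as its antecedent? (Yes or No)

*him* is a pronoun; Principle B requires it to be free in its binding domain — the clause headed by 'criticized'.
— Kenji's assistant: subject of the matrix clause; c-commands the pronoun but lies outside its binding domain — allowed.

Yes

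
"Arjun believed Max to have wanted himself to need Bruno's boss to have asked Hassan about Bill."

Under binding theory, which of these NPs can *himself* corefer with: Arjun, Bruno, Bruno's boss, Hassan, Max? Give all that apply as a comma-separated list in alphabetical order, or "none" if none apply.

Max

*himself* is a reflexive; Principle A requires it to be bound within its binding domain — the clause headed by 'wanted'.
— Arjun: subject of the matrix clause; c-commands the reflexive but lies outside its binding domain — cannot bind it (Principle A).
— Bruno: possessor inside the subject DP of the clause headed by 'asked'; does not c-command the reflexive — cannot bind it (Principle A).
— Bruno's boss: subject of the clause headed by 'asked'; does not c-command the reflexive — cannot bind it (Principle A).
— Hassan: object of the clause headed by 'asked'; does not c-command the reflexive — cannot bind it (Principle A).
— Max: subject of the clause headed by 'wanted'; c-commands the reflexive within its binding domain — allowed (Principle A).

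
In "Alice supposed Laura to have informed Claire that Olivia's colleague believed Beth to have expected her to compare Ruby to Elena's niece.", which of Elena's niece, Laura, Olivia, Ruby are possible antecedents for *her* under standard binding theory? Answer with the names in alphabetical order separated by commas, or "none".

Laura, Olivia

*her* is a pronoun; Principle B requires it to be free in its binding domain — the clause headed by 'expected'.
— Elena's niece: second object of the clause headed by 'compare'; is c-commanded by the pronoun; coreference would bind this R-expression — blocked (Principle C).
— Laura: subject of the clause headed by 'informed'; c-commands the pronoun but lies outside its binding domain — allowed.
— Olivia: possessor inside the subject DP of the clause headed by 'believed'; does not c-command the pronoun — Principle B does not apply; allowed.
— Ruby: object of the clause headed by 'compare'; is c-commanded by the pronoun; coreference would bind this R-expression — blocked (Principle C).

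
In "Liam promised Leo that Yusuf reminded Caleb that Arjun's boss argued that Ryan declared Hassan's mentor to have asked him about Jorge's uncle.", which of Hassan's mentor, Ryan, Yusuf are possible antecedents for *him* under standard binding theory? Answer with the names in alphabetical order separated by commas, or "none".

Ryan, Yusuf

*him* is a pronoun; Principle B requires it to be free in its binding domain — the clause headed by 'asked'.
— Hassan's mentor: subject of the clause headed by 'asked'; c-commands the pronoun within its binding domain — blocked (Principle B).
— Ryan: subject of the clause headed by 'declared'; c-commands the pronoun but lies outside its binding domain — allowed.
— Yusuf: subject of the clause headed by 'reminded'; c-commands the pronoun but lies outside its binding domain — allowed.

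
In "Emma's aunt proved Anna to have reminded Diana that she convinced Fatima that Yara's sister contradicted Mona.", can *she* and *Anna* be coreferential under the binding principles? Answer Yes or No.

*Anna* is an R-expression; Principle C requires it to be free (not bound by any c-commanding expression).
— she: subject of the clause headed by 'convinced'; the pronoun does not c-command the R-expression — coreference allowed.

Yes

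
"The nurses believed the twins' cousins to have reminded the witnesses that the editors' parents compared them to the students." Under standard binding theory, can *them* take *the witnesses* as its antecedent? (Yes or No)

*them* is a pronoun; Principle B requires it to be free in its binding domain — the clause headed by 'compared'.
— the witnesses: object of the clause headed by 'reminded'; c-commands the pronoun but lies outside its binding domain — allowed.

Yes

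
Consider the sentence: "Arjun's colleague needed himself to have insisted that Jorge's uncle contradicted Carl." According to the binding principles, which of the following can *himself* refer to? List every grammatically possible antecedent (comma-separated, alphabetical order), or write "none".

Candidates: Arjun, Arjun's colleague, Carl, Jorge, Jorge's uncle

Arjun's colleague

*himself* is a reflexive; Principle A requires it to be bound within its binding domain — the matrix clause.
— Arjun: possessor inside the subject DP of the matrix clause; does not c-command the reflexive — cannot bind it (Principle A).
— Arjun's colleague: subject of the matrix clause; c-commands the reflexive within its binding domain — allowed (Principle A).
— Carl: object of the clause headed by 'contradicted'; does not c-command the reflexive — cannot bind it (Principle A).
— Jorge: possessor inside the subject DP of the clause headed by 'contradicted'; does not c-command the reflexive — cannot bind it (Principle A).
— Jorge's uncle: subject of the clause headed by 'contradicted'; does not c-command the reflexive — cannot bind it (Principle A).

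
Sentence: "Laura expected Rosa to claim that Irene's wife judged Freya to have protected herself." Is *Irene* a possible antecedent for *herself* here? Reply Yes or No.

*herself* is a reflexive; Principle A requires it to be bound within its binding domain — the clause headed by 'protected'.
— Irene: possessor inside the subject DP of the clause headed by 'judged'; does not c-command the reflexive — cannot bind it (Principle A).

No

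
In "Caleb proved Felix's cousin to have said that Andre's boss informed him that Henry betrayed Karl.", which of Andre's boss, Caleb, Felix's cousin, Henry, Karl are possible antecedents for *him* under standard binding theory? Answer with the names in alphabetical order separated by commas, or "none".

*him* is a pronoun; Principle B requires it to be free in its binding domain — the clause headed by 'informed'.
— Andre's boss: subject of the clause headed by 'informed'; c-commands the pronoun within its binding domain — blocked (Principle B).
— Caleb: subject of the matrix clause; c-commands the pronoun but lies outside its binding domain — allowed.
— Felix's cousin: subject of the clause headed by 'said'; c-commands the pronoun but lies outside its binding domain — allowed.
— Henry: subject of the clause headed by 'betrayed'; is c-commanded by the pronoun; coreference would bind this R-expression — blocked (Principle C).
— Karl: object of the clause headed by 'betrayed'; is c-commanded by the pronoun; coreference would bind this R-expression — blocked (Principle C).

Caleb, Felix's cousin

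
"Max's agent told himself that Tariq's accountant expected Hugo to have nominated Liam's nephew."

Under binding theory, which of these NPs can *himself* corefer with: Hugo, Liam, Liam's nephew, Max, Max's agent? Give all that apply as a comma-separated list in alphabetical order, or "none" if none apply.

*himself* is a reflexive; Principle A requires it to be bound within its binding domain — the matrix clause.
— Hugo: subject of the clause headed by 'nominated'; does not c-command the reflexive — cannot bind it (Principle A).
— Liam: possessor inside the object DP of the clause headed by 'nominated'; does not c-command the reflexive — cannot bind it (Principle A).
— Liam's nephew: object of the clause headed by 'nominated'; does not c-command the reflexive — cannot bind it (Principle A).
— Max: possessor inside the subject DP of the matrix clause; does not c-command the reflexive — cannot bind it (Principle A).
— Max's agent: subject of the matrix clause; c-commands the reflexive within its binding domain — allowed (Principle A).

Max's agent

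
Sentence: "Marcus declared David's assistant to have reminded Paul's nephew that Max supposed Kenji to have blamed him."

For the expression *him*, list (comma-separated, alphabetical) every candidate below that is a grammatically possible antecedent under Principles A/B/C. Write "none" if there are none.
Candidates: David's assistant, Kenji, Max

David's assistant, Max

*him* is a pronoun; Principle B requires it to be free in its binding domain — the clause headed by 'blamed'.
— David's assistant: subject of the clause headed by 'reminded'; c-commands the pronoun but lies outside its binding domain — allowed.
— Kenji: subject of the clause headed by 'blamed'; c-commands the pronoun within its binding domain — blocked (Principle B).
— Max: subject of the clause headed by 'supposed'; c-commands the pronoun but lies outside its binding domain — allowed.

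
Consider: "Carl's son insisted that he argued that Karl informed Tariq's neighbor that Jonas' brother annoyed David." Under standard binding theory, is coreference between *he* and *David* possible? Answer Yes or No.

No

*David* is an R-expression; Principle C requires it to be free (not bound by any c-commanding expression).
— he: subject of the clause headed by 'argued'; the pronoun c-commands the R-expression — coreference blocked (Principle C).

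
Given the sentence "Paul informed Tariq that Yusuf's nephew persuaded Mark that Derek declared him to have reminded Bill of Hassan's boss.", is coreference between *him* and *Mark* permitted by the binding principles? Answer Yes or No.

Yes

*him* is a pronoun; Principle B requires it to be free in its binding domain — the clause headed by 'declared'.
— Mark: object of the clause headed by 'persuaded'; c-commands the pronoun but lies outside its binding domain — allowed.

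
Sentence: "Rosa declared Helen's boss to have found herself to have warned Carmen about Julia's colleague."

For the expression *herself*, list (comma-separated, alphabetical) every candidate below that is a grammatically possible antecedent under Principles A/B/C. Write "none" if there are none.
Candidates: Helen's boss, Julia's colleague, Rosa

Helen's boss

*herself* is a reflexive; Principle A requires it to be bound within its binding domain — the clause headed by 'found'.
— Helen's boss: subject of the clause headed by 'found'; c-commands the reflexive within its binding domain — allowed (Principle A).
— Julia's colleague: second object of the clause headed by 'warned'; does not c-command the reflexive — cannot bind it (Principle A).
— Rosa: subject of the matrix clause; c-commands the reflexive but lies outside its binding domain — cannot bind it (Principle A).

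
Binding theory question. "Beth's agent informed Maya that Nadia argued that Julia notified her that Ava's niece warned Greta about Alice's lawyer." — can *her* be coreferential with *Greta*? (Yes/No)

*her* is a pronoun; Principle B requires it to be free in its binding domain — the clause headed by 'notified'.
— Greta: object of the clause headed by 'warned'; is c-commanded by the pronoun; coreference would bind this R-expression — blocked (Principle C).

No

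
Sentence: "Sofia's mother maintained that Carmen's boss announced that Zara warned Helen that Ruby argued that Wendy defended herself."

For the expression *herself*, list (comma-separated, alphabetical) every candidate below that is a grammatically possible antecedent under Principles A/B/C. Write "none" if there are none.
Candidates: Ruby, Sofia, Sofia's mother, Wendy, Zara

Wendy

*herself* is a reflexive; Principle A requires it to be bound within its binding domain — the clause headed by 'defended'.
— Ruby: subject of the clause headed by 'argued'; c-commands the reflexive but lies outside its binding domain — cannot bind it (Principle A).
— Sofia: possessor inside the subject DP of the matrix clause; does not c-command the reflexive — cannot bind it (Principle A).
— Sofia's mother: subject of the matrix clause; c-commands the reflexive but lies outside its binding domain — cannot bind it (Principle A).
— Wendy: subject of the clause headed by 'defended'; c-commands the reflexive within its binding domain — allowed (Principle A).
— Zara: subject of the clause headed by 'warned'; c-commands the reflexive but lies outside its binding domain — cannot bind it (Principle A).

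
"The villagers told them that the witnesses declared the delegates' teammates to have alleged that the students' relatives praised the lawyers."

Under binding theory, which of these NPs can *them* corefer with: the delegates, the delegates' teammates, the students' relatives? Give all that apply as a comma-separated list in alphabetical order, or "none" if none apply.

*them* is a pronoun; Principle B requires it to be free in its binding domain — the matrix clause.
— the delegates: possessor inside the subject DP of the clause headed by 'alleged'; is c-commanded by the pronoun; coreference would bind this R-expression — blocked (Principle C).
— the delegates' teammates: subject of the clause headed by 'alleged'; is c-commanded by the pronoun; coreference would bind this R-expression — blocked (Principle C).
— the students' relatives: subject of the clause headed by 'praised'; is c-commanded by the pronoun; coreference would bind this R-expression — blocked (Principle C).

none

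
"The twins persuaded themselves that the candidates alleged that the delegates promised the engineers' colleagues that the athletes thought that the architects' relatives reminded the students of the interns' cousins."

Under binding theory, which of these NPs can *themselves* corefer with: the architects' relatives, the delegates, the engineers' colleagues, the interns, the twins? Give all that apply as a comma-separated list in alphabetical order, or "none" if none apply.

*themselves* is a reflexive; Principle A requires it to be bound within its binding domain — the matrix clause.
— the architects' relatives: subject of the clause headed by 'reminded'; does not c-command the reflexive — cannot bind it (Principle A).
— the delegates: subject of the clause headed by 'promised'; does not c-command the reflexive — cannot bind it (Principle A).
— the engineers' colleagues: object of the clause headed by 'promised'; does not c-command the reflexive — cannot bind it (Principle A).
— the interns: possessor inside the second object DP of the clause headed by 'reminded'; does not c-command the reflexive — cannot bind it (Principle A).
— the twins: subject of the matrix clause; c-commands the reflexive within its binding domain — allowed (Principle A).

the twins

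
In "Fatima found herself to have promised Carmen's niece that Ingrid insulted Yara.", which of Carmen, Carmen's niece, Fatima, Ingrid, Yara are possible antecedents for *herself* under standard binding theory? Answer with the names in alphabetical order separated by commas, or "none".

*herself* is a reflexive; Principle A requires it to be bound within its binding domain — the matrix clause.
— Carmen: possessor inside the object DP of the clause headed by 'promised'; does not c-command the reflexive — cannot bind it (Principle A).
— Carmen's niece: object of the clause headed by 'promised'; does not c-command the reflexive — cannot bind it (Principle A).
— Fatima: subject of the matrix clause; c-commands the reflexive within its binding domain — allowed (Principle A).
— Ingrid: subject of the clause headed by 'insulted'; does not c-command the reflexive — cannot bind it (Principle A).
— Yara: object of the clause headed by 'insulted'; does not c-command the reflexive — cannot bind it (Principle A).

Fatima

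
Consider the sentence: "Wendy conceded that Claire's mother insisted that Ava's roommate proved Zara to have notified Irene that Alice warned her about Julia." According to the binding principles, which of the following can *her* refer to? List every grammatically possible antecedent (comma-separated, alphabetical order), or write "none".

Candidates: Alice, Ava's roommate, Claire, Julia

Ava's roommate, Claire

*her* is a pronoun; Principle B requires it to be free in its binding domain — the clause headed by 'warned'.
— Alice: subject of the clause headed by 'warned'; c-commands the pronoun within its binding domain — blocked (Principle B).
— Ava's roommate: subject of the clause headed by 'proved'; c-commands the pronoun but lies outside its binding domain — allowed.
— Claire: possessor inside the subject DP of the clause headed by 'insisted'; does not c-command the pronoun — Principle B does not apply; allowed.
— Julia: second object of the clause headed by 'warned'; is c-commanded by the pronoun; coreference would bind this R-expression — blocked (Principle C).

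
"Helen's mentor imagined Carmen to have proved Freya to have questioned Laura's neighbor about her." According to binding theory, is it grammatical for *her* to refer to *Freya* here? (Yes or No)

No

*Freya* is an R-expression; Principle C requires it to be free (not bound by any c-commanding expression).
— her: second object of the clause headed by 'questioned'; the R-expression locally c-commands the pronoun — coreference blocked (Principle B on the pronoun).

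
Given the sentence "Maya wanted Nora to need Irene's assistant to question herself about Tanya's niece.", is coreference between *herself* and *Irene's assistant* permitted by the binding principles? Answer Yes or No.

Yes

*herself* is a reflexive; Principle A requires it to be bound within its binding domain — the clause headed by 'question'.
— Irene's assistant: subject of the clause headed by 'question'; c-commands the reflexive within its binding domain — allowed (Principle A).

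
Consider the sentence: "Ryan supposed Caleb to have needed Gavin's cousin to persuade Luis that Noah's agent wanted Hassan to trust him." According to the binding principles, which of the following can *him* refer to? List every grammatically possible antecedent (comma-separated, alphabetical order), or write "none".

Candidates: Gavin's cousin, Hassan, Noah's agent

*him* is a pronoun; Principle B requires it to be free in its binding domain — the clause headed by 'trust'.
— Gavin's cousin: subject of the clause headed by 'persuade'; c-commands the pronoun but lies outside its binding domain — allowed.
— Hassan: subject of the clause headed by 'trust'; c-commands the pronoun within its binding domain — blocked (Principle B).
— Noah's agent: subject of the clause headed by 'wanted'; c-commands the pronoun but lies outside its binding domain — allowed.

Gavin's cousin, Noah's agent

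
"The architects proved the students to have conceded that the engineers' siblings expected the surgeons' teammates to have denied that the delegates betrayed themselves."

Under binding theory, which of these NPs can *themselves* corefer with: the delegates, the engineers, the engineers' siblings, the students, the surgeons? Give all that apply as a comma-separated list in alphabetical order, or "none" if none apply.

*themselves* is a reflexive; Principle A requires it to be bound within its binding domain — the clause headed by 'betrayed'.
— the delegates: subject of the clause headed by 'betrayed'; c-commands the reflexive within its binding domain — allowed (Principle A).
— the engineers: possessor inside the subject DP of the clause headed by 'expected'; does not c-command the reflexive — cannot bind it (Principle A).
— the engineers' siblings: subject of the clause headed by 'expected'; c-commands the reflexive but lies outside its binding domain — cannot bind it (Principle A).
— the students: subject of the clause headed by 'conceded'; c-commands the reflexive but lies outside its binding domain — cannot bind it (Principle A).
— the surgeons: possessor inside the subject DP of the clause headed by 'denied'; does not c-command the reflexive — cannot bind it (Principle A).

the delegates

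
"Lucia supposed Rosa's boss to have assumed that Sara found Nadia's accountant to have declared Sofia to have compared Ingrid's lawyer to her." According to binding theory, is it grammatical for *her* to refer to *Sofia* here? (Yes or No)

No

*Sofia* is an R-expression; Principle C requires it to be free (not bound by any c-commanding expression).
— her: second object of the clause headed by 'compared'; the R-expression locally c-commands the pronoun — coreference blocked (Principle B on the pronoun).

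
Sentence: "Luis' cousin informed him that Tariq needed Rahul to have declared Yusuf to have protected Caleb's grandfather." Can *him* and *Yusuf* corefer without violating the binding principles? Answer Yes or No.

No

*Yusuf* is an R-expression; Principle C requires it to be free (not bound by any c-commanding expression).
— him: object of the matrix clause; the pronoun c-commands the R-expression — coreference blocked (Principle C).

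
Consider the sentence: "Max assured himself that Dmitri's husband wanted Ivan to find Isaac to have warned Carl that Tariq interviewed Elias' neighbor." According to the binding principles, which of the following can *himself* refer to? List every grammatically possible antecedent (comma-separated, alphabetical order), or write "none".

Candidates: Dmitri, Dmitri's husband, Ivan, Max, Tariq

Max

*himself* is a reflexive; Principle A requires it to be bound within its binding domain — the matrix clause.
— Dmitri: possessor inside the subject DP of the clause headed by 'wanted'; does not c-command the reflexive — cannot bind it (Principle A).
— Dmitri's husband: subject of the clause headed by 'wanted'; does not c-command the reflexive — cannot bind it (Principle A).
— Ivan: subject of the clause headed by 'find'; does not c-command the reflexive — cannot bind it (Principle A).
— Max: subject of the matrix clause; c-commands the reflexive within its binding domain — allowed (Principle A).
— Tariq: subject of the clause headed by 'interviewed'; does not c-command the reflexive — cannot bind it (Principle A).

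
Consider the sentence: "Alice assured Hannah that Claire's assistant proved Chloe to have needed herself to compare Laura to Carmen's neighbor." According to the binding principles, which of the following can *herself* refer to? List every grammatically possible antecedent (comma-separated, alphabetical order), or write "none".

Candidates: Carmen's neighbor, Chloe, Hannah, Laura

Chloe

*herself* is a reflexive; Principle A requires it to be bound within its binding domain — the clause headed by 'needed'.
— Carmen's neighbor: second object of the clause headed by 'compare'; does not c-command the reflexive — cannot bind it (Principle A).
— Chloe: subject of the clause headed by 'needed'; c-commands the reflexive within its binding domain — allowed (Principle A).
— Hannah: object of the matrix clause; c-commands the reflexive but lies outside its binding domain — cannot bind it (Principle A).
— Laura: object of the clause headed by 'compare'; does not c-command the reflexive — cannot bind it (Principle A).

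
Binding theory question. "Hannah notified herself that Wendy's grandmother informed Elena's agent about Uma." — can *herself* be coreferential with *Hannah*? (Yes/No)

Yes

*herself* is a reflexive; Principle A requires it to be bound within its binding domain — the matrix clause.
— Hannah: subject of the matrix clause; c-commands the reflexive within its binding domain — allowed (Principle A).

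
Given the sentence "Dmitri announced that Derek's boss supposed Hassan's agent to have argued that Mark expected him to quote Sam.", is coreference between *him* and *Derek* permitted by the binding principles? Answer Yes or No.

Yes

*him* is a pronoun; Principle B requires it to be free in its binding domain — the clause headed by 'expected'.
— Derek: possessor inside the subject DP of the clause headed by 'supposed'; does not c-command the pronoun — Principle B does not apply; allowed.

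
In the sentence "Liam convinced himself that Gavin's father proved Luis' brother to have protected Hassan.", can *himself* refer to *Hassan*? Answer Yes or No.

No

*himself* is a reflexive; Principle A requires it to be bound within its binding domain — the matrix clause.
— Hassan: object of the clause headed by 'protected'; does not c-command the reflexive — cannot bind it (Principle A).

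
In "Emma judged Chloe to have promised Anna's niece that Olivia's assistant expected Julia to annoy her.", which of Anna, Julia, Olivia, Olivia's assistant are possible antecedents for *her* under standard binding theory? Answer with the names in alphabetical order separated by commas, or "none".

*her* is a pronoun; Principle B requires it to be free in its binding domain — the clause headed by 'annoy'.
— Anna: possessor inside the object DP of the clause headed by 'promised'; does not c-command the pronoun — Principle B does not apply; allowed.
— Julia: subject of the clause headed by 'annoy'; c-commands the pronoun within its binding domain — blocked (Principle B).
— Olivia: possessor inside the subject DP of the clause headed by 'expected'; does not c-command the pronoun — Principle B does not apply; allowed.
— Olivia's assistant: subject of the clause headed by 'expected'; c-commands the pronoun but lies outside its binding domain — allowed.

Anna, Olivia, Olivia's assistant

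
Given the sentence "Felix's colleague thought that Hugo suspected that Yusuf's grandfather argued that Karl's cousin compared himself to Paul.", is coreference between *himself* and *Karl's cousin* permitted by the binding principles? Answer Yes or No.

Yes

*himself* is a reflexive; Principle A requires it to be bound within its binding domain — the clause headed by 'compared'.
— Karl's cousin: subject of the clause headed by 'compared'; c-commands the reflexive within its binding domain — allowed (Principle A).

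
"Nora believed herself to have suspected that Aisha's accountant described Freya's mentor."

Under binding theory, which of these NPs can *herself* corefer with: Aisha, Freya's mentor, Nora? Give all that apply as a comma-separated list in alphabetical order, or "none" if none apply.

*herself* is a reflexive; Principle A requires it to be bound within its binding domain — the matrix clause.
— Aisha: possessor inside the subject DP of the clause headed by 'described'; does not c-command the reflexive — cannot bind it (Principle A).
— Freya's mentor: object of the clause headed by 'described'; does not c-command the reflexive — cannot bind it (Principle A).
— Nora: subject of the matrix clause; c-commands the reflexive within its binding domain — allowed (Principle A).

Nora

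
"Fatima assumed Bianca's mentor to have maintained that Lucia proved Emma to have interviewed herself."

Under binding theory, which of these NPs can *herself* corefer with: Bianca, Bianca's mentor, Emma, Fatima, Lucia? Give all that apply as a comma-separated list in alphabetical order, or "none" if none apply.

Emma

*herself* is a reflexive; Principle A requires it to be bound within its binding domain — the clause headed by 'interviewed'.
— Bianca: possessor inside the subject DP of the clause headed by 'maintained'; does not c-command the reflexive — cannot bind it (Principle A).
— Bianca's mentor: subject of the clause headed by 'maintained'; c-commands the reflexive but lies outside its binding domain — cannot bind it (Principle A).
— Emma: subject of the clause headed by 'interviewed'; c-commands the reflexive within its binding domain — allowed (Principle A).
— Fatima: subject of the matrix clause; c-commands the reflexive but lies outside its binding domain — cannot bind it (Principle A).
— Lucia: subject of the clause headed by 'proved'; c-commands the reflexive but lies outside its binding domain — cannot bind it (Principle A).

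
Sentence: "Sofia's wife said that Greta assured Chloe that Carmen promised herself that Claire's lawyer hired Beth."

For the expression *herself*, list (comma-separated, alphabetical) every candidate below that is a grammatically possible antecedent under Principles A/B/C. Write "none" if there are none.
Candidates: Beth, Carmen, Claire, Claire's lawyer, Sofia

Carmen

*herself* is a reflexive; Principle A requires it to be bound within its binding domain — the clause headed by 'promised'.
— Beth: object of the clause headed by 'hired'; does not c-command the reflexive — cannot bind it (Principle A).
— Carmen: subject of the clause headed by 'promised'; c-commands the reflexive within its binding domain — allowed (Principle A).
— Claire: possessor inside the subject DP of the clause headed by 'hired'; does not c-command the reflexive — cannot bind it (Principle A).
— Claire's lawyer: subject of the clause headed by 'hired'; does not c-command the reflexive — cannot bind it (Principle A).
— Sofia: possessor inside the subject DP of the matrix clause; does not c-command the reflexive — cannot bind it (Principle A).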